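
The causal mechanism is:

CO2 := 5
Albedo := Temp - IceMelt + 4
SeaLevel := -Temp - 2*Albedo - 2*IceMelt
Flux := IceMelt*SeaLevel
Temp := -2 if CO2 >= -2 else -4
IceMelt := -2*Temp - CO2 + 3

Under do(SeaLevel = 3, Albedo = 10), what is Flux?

6

Setting SeaLevel = 3, Albedo = 10 by intervention discards those variables' equations.
Temp = -2 if CO2 >= -2 else -4  [with CO2=5]  = -2
IceMelt = -2*Temp - CO2 + 3  [with Temp=-2, CO2=5]  = 2
Flux = IceMelt*SeaLevel  [with IceMelt=2, SeaLevel=3]  = 6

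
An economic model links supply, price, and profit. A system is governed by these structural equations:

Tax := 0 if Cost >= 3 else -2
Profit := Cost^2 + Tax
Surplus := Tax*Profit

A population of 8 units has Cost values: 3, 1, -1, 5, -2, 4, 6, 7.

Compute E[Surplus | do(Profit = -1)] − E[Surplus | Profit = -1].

Under do(Profit=-1), Profit's equation is replaced by Profit=-1 for every unit. Per-unit Surplus: 0, 2, 2, 0, 2, 0, 0, 0. Mean = 0.75.
Observing Profit=-1 restricts to units where Profit's equation naturally yields -1: Cost ∈ {1, -1}. In that subpopulation Surplus = 2, 2, mean 2.
Difference = 0.75 − 2 = -1.25.

-1.25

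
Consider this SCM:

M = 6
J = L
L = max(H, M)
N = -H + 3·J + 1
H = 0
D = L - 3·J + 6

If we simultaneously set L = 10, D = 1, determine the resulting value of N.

The joint intervention fixes L = 10, D = 1, removing each variable's own equation.
J = L  [with L=10]  = 10
N = -H + 3·J + 1  [with H=0, J=10]  = 31

31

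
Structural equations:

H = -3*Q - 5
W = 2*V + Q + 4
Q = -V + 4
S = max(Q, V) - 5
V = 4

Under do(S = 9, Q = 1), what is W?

13

Setting S = 9, Q = 1 by intervention discards those variables' equations.
W = 2*V + Q + 4  [with V=4, Q=1]  = 13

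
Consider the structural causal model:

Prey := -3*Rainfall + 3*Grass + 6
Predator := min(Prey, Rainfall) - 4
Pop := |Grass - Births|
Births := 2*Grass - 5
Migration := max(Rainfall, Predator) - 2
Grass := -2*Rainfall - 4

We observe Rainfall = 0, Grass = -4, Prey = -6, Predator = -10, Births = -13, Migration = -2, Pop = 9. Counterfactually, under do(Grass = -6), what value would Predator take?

Under do(Grass=-6), the mechanism Grass := -2*Rainfall - 4 is discarded; Grass is fixed at -6.
Prey = -3*Rainfall + 3*Grass + 6  [with Rainfall=0, Grass=-6]  = -12
Predator = min(Prey, Rainfall) - 4  [with Prey=-12, Rainfall=0]  = -16

-16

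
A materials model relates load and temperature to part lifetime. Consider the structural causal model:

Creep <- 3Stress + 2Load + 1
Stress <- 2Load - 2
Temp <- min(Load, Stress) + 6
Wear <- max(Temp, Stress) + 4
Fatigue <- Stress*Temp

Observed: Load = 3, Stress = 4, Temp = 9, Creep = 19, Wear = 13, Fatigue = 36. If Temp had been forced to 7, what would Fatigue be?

The intervention breaks the incoming arrows to Temp: Temp <- min(Load, Stress) + 6 no longer applies, and Temp = 7.
Stress = 2Load - 2  [with Load=3]  = 4
Fatigue = Stress*Temp  [with Stress=4, Temp=7]  = 28

28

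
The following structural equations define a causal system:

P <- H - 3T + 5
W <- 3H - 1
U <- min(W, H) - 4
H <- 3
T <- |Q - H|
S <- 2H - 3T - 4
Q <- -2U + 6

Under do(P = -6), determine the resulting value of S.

Intervening sets P = -6 and removes its equation (P <- H - 3T + 5).
Since S is not a descendant of the intervened variable, it is unaffected.
W = 3H - 1  [with H=3]  = 8
U = min(W, H) - 4  [with W=8, H=3]  = -1
Q = -2U + 6  [with U=-1]  = 8
T = |Q - H|  [with Q=8, H=3]  = 5
S = 2H - 3T - 4  [with H=3, T=5]  = -13

-13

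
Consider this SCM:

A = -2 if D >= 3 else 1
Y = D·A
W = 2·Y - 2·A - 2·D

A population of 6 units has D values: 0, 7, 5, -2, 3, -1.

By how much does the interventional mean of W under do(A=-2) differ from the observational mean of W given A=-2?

18

The intervention sets A=-2 in all 6 units regardless of D. Recomputing W per unit gives 4, -38, -26, 16, -14, 10; average -8.
E[W|A=-2] averages over only the 3 units with A=-2 (D = 7, 5, 3): W = -38, -26, -14, mean -26.
Difference = -8 − (-26) = 18.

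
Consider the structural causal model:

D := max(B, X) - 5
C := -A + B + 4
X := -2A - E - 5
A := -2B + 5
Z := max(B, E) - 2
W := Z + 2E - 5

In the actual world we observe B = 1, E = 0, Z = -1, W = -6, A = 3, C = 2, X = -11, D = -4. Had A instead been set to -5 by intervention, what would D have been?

0

do(A=-5) replaces the equation A := -2B + 5 with the constant A = -5.
X = -2A - E - 5  [with A=-5, E=0]  = 5
D = max(B, X) - 5  [with B=1, X=5]  = 0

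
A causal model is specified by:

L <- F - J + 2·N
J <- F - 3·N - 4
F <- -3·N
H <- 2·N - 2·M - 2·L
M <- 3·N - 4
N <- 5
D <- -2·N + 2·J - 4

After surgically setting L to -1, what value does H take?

Intervening sets L = -1 and removes its equation (L <- F - J + 2·N).
M = 3·N - 4  [with N=5]  = 11
H = 2·N - 2·M - 2·L  [with N=5, M=11, L=-1]  = -10

-10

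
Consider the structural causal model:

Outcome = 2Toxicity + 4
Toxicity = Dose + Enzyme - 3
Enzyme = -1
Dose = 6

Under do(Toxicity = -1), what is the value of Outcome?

2

The intervention breaks the incoming arrows to Toxicity: Toxicity = Dose + Enzyme - 3 no longer applies, and Toxicity = -1.
Outcome = 2Toxicity + 4  [with Toxicity=-1]  = 2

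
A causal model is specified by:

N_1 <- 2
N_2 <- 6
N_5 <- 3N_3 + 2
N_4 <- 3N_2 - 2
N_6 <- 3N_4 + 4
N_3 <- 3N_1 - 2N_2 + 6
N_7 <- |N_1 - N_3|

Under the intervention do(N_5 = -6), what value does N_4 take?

16

The intervention breaks the incoming arrows to N_5: N_5 <- 3N_3 + 2 no longer applies, and N_5 = -6.
Since N_4 is not a descendant of the intervened variable, it is unaffected.
N_4 = 3N_2 - 2  [with N_2=6]  = 16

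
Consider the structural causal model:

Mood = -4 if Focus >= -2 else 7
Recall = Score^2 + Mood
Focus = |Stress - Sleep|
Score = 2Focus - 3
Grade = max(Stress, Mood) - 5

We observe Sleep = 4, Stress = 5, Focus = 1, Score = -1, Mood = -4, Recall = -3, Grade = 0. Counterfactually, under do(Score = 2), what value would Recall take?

0

Under do(Score=2), the mechanism Score = 2Focus - 3 is discarded; Score is fixed at 2.
Focus = |Stress - Sleep|  [with Stress=5, Sleep=4]  = 1
Mood = -4 if Focus >= -2 else 7  [with Focus=1]  = -4
Recall = Score^2 + Mood  [with Score=2, Mood=-4]  = 0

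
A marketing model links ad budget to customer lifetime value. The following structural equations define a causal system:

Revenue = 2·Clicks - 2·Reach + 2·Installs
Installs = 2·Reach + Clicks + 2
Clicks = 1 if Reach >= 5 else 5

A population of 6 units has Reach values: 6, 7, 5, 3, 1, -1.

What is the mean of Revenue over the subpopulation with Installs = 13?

E[Revenue|Installs=13] averages over only the 2 units with Installs=13 (Reach = 5, 3): Revenue = 18, 30, mean 24.

24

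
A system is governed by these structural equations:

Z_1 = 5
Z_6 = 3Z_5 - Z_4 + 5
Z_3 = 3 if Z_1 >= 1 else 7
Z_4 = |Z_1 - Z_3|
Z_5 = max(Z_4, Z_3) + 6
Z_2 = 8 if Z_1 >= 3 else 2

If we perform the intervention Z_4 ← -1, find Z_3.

Under do(Z_4=-1), the mechanism Z_4 = |Z_1 - Z_3| is discarded; Z_4 is fixed at -1.
Since Z_3 is not a descendant of the intervened variable, it is unaffected.
Z_3 = 3 if Z_1 >= 1 else 7  [with Z_1=5]  = 3

3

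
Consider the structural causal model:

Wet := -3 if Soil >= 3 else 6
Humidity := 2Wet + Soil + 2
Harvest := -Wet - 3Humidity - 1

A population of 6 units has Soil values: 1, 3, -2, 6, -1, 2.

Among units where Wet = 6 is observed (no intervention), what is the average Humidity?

14

Observing Wet=6 restricts to units where Wet's equation naturally yields 6: Soil ∈ {1, -2, -1, 2}. In that subpopulation Humidity = 15, 12, 13, 16, mean 14.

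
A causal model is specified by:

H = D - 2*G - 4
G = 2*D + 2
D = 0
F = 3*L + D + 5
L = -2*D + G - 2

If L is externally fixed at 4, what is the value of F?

17

do(L=4) replaces the equation L = -2*D + G - 2 with the constant L = 4.
F = 3*L + D + 5  [with L=4, D=0]  = 17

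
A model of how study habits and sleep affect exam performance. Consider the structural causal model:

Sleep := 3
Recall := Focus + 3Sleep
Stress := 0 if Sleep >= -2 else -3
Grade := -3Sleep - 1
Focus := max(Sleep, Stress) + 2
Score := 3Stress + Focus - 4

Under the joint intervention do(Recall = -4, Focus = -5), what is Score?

-9

Under do(Recall = -4, Focus = -5), each intervened variable's structural equation is replaced by its fixed value.
Stress = 0 if Sleep >= -2 else -3  [with Sleep=3]  = 0
Score = 3Stress + Focus - 4  [with Stress=0, Focus=-5]  = -9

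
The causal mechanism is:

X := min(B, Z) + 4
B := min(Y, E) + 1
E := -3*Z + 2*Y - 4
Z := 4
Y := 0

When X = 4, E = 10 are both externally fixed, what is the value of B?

Under do(X = 4, E = 10), each intervened variable's structural equation is replaced by its fixed value.
B = min(Y, E) + 1  [with Y=0, E=10]  = 1

1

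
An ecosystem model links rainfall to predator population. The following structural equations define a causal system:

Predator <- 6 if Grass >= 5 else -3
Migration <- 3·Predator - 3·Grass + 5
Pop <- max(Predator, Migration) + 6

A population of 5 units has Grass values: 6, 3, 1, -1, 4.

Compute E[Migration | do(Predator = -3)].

do(Predator=-3) breaks Predator's dependence on Grass. With Predator=-3 fixed, Migration across the units is -22, -13, -7, -1, -16, mean -11.8.

-11.8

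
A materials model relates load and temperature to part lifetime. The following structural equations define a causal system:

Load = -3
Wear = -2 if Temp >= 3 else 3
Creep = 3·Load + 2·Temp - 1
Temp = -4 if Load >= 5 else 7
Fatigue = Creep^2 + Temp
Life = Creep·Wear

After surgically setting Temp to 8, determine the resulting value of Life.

-12

Under do(Temp=8), the mechanism Temp = -4 if Load >= 5 else 7 is discarded; Temp is fixed at 8.
Creep = 3·Load + 2·Temp - 1  [with Load=-3, Temp=8]  = 6
Wear = -2 if Temp >= 3 else 3  [with Temp=8]  = -2
Life = Creep·Wear  [with Creep=6, Wear=-2]  = -12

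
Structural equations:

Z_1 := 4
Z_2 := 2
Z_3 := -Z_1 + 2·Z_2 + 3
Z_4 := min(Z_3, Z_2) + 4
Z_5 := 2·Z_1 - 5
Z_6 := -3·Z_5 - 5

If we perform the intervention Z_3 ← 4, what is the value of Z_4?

6

The intervention breaks the incoming arrows to Z_3: Z_3 := -Z_1 + 2·Z_2 + 3 no longer applies, and Z_3 = 4.
Z_4 = min(Z_3, Z_2) + 4  [with Z_3=4, Z_2=2]  = 6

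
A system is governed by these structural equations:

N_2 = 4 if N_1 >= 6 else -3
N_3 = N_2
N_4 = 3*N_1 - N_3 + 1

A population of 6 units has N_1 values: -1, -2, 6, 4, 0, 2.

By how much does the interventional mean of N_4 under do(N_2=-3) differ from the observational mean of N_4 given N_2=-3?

Under do(N_2=-3), N_2's equation is replaced by N_2=-3 for every unit. Per-unit N_4: 1, -2, 22, 16, 4, 10. Mean = 8.5.
E[N_4|N_2=-3] averages over only the 5 units with N_2=-3 (N_1 = -1, -2, 4, 0, 2): N_4 = 1, -2, 16, 4, 10, mean 5.8.
Difference = 8.5 − 5.8 = 2.7.

2.7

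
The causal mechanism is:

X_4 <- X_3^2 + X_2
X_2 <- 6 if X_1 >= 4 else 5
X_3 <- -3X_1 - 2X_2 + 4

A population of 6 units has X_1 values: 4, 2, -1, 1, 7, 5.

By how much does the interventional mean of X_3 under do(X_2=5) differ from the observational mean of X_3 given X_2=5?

-7

do(X_2=5) breaks X_2's dependence on X_1. With X_2=5 fixed, X_3 across the units is -18, -12, -3, -9, -27, -21, mean -15.
Conditioning on X_2=5 selects the 3 unit(s) with X_1 ∈ {2, -1, 1}. Their X_3 values: -12, -3, -9. Mean = -8.
Difference = -15 − (-8) = -7.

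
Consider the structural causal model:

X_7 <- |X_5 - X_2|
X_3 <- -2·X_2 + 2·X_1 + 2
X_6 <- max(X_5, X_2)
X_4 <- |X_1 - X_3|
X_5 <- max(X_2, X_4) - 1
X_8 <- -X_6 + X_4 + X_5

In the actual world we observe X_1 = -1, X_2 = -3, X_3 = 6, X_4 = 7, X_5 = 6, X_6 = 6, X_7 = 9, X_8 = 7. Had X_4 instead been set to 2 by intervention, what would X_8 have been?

do(X_4=2) replaces the equation X_4 <- |X_1 - X_3| with the constant X_4 = 2.
X_5 = max(X_2, X_4) - 1  [with X_2=-3, X_4=2]  = 1
X_6 = max(X_5, X_2)  [with X_5=1, X_2=-3]  = 1
X_8 = -X_6 + X_4 + X_5  [with X_6=1, X_4=2, X_5=1]  = 2

2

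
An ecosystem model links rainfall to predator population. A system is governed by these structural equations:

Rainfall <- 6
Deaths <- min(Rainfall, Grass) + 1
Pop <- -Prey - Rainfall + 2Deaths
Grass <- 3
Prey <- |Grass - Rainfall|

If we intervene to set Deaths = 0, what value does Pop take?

-9

Intervening sets Deaths = 0 and removes its equation (Deaths <- min(Rainfall, Grass) + 1).
Prey = |Grass - Rainfall|  [with Grass=3, Rainfall=6]  = 3
Pop = -Prey - Rainfall + 2Deaths  [with Prey=3, Rainfall=6, Deaths=0]  = -9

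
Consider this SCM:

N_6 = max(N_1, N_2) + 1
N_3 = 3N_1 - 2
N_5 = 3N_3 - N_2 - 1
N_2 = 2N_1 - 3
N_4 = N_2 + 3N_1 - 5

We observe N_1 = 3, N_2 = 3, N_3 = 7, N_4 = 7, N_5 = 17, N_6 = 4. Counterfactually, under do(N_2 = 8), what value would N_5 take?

do(N_2=8) replaces the equation N_2 = 2N_1 - 3 with the constant N_2 = 8.
N_3 = 3N_1 - 2  [with N_1=3]  = 7
N_5 = 3N_3 - N_2 - 1  [with N_3=7, N_2=8]  = 12

12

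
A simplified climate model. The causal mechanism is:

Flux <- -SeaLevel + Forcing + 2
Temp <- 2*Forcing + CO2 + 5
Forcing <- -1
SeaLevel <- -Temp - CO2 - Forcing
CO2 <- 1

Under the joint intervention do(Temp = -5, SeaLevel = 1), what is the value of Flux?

Setting Temp = -5, SeaLevel = 1 by intervention discards those variables' equations.
Flux = -SeaLevel + Forcing + 2  [with SeaLevel=1, Forcing=-1]  = 0

0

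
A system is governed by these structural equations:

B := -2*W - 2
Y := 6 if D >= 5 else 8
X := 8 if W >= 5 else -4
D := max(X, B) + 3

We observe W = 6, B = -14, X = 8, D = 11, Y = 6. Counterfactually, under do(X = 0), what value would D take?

3

The intervention breaks the incoming arrows to X: X := 8 if W >= 5 else -4 no longer applies, and X = 0.
B = -2*W - 2  [with W=6]  = -14
D = max(X, B) + 3  [with X=0, B=-14]  = 3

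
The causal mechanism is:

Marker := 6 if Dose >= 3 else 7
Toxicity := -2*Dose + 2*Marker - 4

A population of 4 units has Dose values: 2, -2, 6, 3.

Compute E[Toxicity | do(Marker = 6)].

do(Marker=6) breaks Marker's dependence on Dose. With Marker=6 fixed, Toxicity across the units is 4, 12, -4, 2, mean 3.5.

3.5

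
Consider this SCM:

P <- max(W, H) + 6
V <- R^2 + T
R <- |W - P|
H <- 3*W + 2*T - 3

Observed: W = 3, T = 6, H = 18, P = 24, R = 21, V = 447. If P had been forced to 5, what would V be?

10

Under do(P=5), the mechanism P <- max(W, H) + 6 is discarded; P is fixed at 5.
R = |W - P|  [with W=3, P=5]  = 2
V = R^2 + T  [with R=2, T=6]  = 10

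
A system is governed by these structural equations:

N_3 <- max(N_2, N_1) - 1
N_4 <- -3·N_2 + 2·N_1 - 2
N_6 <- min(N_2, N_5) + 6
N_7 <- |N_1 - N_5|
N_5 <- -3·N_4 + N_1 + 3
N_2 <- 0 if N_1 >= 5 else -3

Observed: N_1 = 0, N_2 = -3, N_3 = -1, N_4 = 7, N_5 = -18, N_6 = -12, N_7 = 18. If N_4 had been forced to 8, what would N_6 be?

-15

Under do(N_4=8), the mechanism N_4 <- -3·N_2 + 2·N_1 - 2 is discarded; N_4 is fixed at 8.
N_2 = 0 if N_1 >= 5 else -3  [with N_1=0]  = -3
N_5 = -3·N_4 + N_1 + 3  [with N_4=8, N_1=0]  = -21
N_6 = min(N_2, N_5) + 6  [with N_2=-3, N_5=-21]  = -15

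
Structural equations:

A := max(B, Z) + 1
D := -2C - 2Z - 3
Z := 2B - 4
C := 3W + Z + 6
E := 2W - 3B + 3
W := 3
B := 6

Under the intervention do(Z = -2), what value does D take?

Under do(Z=-2), the mechanism Z := 2B - 4 is discarded; Z is fixed at -2.
C = 3W + Z + 6  [with W=3, Z=-2]  = 13
D = -2C - 2Z - 3  [with C=13, Z=-2]  = -25

-25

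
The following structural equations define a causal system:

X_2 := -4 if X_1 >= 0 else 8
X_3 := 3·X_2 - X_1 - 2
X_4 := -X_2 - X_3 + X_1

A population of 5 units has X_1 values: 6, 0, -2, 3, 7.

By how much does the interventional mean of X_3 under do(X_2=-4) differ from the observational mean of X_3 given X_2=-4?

1.2

do(X_2=-4) breaks X_2's dependence on X_1. With X_2=-4 fixed, X_3 across the units is -20, -14, -12, -17, -21, mean -16.8.
Conditioning on X_2=-4 selects the 4 unit(s) with X_1 ∈ {6, 0, 3, 7}. Their X_3 values: -20, -14, -17, -21. Mean = -18.
Difference = -16.8 − (-18) = 1.2.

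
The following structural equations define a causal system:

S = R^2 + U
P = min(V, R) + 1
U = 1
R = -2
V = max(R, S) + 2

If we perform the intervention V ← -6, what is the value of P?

-5

Intervening sets V = -6 and removes its equation (V = max(R, S) + 2).
P = min(V, R) + 1  [with V=-6, R=-2]  = -5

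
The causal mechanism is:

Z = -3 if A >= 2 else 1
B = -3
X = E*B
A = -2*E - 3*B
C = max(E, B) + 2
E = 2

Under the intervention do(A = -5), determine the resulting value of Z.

1

The intervention breaks the incoming arrows to A: A = -2*E - 3*B no longer applies, and A = -5.
Z = -3 if A >= 2 else 1  [with A=-5]  = 1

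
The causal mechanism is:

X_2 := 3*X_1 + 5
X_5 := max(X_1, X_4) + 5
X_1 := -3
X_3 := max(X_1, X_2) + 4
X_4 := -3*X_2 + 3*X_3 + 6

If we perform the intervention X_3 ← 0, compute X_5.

do(X_3=0) replaces the equation X_3 := max(X_1, X_2) + 4 with the constant X_3 = 0.
X_2 = 3*X_1 + 5  [with X_1=-3]  = -4
X_4 = -3*X_2 + 3*X_3 + 6  [with X_2=-4, X_3=0]  = 18
X_5 = max(X_1, X_4) + 5  [with X_1=-3, X_4=18]  = 23

23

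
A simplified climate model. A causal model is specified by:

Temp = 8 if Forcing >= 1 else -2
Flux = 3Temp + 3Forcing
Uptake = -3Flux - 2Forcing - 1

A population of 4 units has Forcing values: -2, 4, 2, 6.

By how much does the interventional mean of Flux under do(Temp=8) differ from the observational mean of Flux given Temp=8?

-4.5

do(Temp=8) breaks Temp's dependence on Forcing. With Temp=8 fixed, Flux across the units is 18, 36, 30, 42, mean 31.5.
Conditioning on Temp=8 selects the 3 unit(s) with Forcing ∈ {4, 2, 6}. Their Flux values: 36, 30, 42. Mean = 36.
Difference = 31.5 − 36 = -4.5.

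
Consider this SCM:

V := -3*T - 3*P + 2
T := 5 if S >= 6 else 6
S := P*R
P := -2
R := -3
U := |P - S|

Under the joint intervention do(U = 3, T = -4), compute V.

20

Setting U = 3, T = -4 by intervention discards those variables' equations.
V = -3*T - 3*P + 2  [with T=-4, P=-2]  = 20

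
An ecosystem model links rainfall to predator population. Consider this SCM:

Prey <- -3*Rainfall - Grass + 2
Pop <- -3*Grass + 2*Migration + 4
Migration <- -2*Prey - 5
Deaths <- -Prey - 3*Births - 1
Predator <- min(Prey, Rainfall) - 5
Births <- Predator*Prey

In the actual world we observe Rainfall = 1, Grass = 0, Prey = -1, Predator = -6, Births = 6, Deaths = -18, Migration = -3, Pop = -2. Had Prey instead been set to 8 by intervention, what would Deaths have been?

The intervention breaks the incoming arrows to Prey: Prey <- -3*Rainfall - Grass + 2 no longer applies, and Prey = 8.
Predator = min(Prey, Rainfall) - 5  [with Prey=8, Rainfall=1]  = -4
Births = Predator*Prey  [with Predator=-4, Prey=8]  = -32
Deaths = -Prey - 3*Births - 1  [with Prey=8, Births=-32]  = 87

87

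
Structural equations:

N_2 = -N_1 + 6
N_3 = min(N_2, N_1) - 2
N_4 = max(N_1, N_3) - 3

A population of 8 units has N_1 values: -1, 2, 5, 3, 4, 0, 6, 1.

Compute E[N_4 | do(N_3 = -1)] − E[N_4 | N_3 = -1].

-0.5

Under do(N_3=-1), N_3's equation is replaced by N_3=-1 for every unit. Per-unit N_4: -4, -1, 2, 0, 1, -3, 3, -2. Mean = -0.5.
E[N_4|N_3=-1] averages over only the 2 units with N_3=-1 (N_1 = 5, 1): N_4 = 2, -2, mean 0.
Difference = -0.5 − 0 = -0.5.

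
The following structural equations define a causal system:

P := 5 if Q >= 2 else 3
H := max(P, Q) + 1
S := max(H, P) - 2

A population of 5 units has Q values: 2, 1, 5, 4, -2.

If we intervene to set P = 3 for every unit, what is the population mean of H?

4.6

Under do(P=3), P's equation is replaced by P=3 for every unit. Per-unit H: 4, 4, 6, 5, 4. Mean = 4.6.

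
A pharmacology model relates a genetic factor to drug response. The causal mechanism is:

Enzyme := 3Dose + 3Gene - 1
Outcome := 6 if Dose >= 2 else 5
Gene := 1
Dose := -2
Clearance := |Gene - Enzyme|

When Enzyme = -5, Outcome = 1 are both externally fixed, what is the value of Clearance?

6

The joint intervention fixes Enzyme = -5, Outcome = 1, removing each variable's own equation.
Clearance = |Gene - Enzyme|  [with Gene=1, Enzyme=-5]  = 6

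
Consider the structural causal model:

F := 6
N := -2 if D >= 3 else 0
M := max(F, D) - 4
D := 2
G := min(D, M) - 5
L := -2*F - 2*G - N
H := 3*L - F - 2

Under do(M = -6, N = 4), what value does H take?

10

Under do(M = -6, N = 4), each intervened variable's structural equation is replaced by its fixed value.
G = min(D, M) - 5  [with D=2, M=-6]  = -11
L = -2*F - 2*G - N  [with F=6, G=-11, N=4]  = 6
H = 3*L - F - 2  [with L=6, F=6]  = 10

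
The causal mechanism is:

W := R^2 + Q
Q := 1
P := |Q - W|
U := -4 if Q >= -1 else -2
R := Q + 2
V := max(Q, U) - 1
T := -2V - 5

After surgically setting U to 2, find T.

The intervention breaks the incoming arrows to U: U := -4 if Q >= -1 else -2 no longer applies, and U = 2.
V = max(Q, U) - 1  [with Q=1, U=2]  = 1
T = -2V - 5  [with V=1]  = -7

-7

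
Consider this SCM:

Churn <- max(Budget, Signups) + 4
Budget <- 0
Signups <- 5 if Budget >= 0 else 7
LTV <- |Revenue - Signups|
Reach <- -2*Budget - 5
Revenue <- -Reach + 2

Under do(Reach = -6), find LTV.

Under do(Reach=-6), the mechanism Reach <- -2*Budget - 5 is discarded; Reach is fixed at -6.
Signups = 5 if Budget >= 0 else 7  [with Budget=0]  = 5
Revenue = -Reach + 2  [with Reach=-6]  = 8
LTV = |Revenue - Signups|  [with Revenue=8, Signups=5]  = 3

3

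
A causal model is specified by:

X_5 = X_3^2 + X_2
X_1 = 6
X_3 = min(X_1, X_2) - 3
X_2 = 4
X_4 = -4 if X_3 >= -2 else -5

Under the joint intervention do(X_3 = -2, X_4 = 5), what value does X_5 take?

8

Setting X_3 = -2, X_4 = 5 by intervention discards those variables' equations.
X_5 = X_3^2 + X_2  [with X_3=-2, X_2=4]  = 8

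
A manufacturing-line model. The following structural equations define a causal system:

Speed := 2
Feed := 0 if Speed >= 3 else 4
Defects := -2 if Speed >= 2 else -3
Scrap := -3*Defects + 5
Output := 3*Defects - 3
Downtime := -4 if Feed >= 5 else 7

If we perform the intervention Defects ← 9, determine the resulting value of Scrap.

-22

The intervention breaks the incoming arrows to Defects: Defects := -2 if Speed >= 2 else -3 no longer applies, and Defects = 9.
Scrap = -3*Defects + 5  [with Defects=9]  = -22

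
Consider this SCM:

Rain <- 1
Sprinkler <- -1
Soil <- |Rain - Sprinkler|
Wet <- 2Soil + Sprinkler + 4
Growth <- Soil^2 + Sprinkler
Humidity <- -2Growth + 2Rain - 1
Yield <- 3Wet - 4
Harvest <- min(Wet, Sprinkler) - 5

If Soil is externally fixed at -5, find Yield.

The intervention breaks the incoming arrows to Soil: Soil <- |Rain - Sprinkler| no longer applies, and Soil = -5.
Wet = 2Soil + Sprinkler + 4  [with Soil=-5, Sprinkler=-1]  = -7
Yield = 3Wet - 4  [with Wet=-7]  = -25

-25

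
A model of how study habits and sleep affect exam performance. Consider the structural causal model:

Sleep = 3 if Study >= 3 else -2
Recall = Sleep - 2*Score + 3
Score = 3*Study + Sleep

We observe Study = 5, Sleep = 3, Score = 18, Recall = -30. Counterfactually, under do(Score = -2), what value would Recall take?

10

The intervention breaks the incoming arrows to Score: Score = 3*Study + Sleep no longer applies, and Score = -2.
Sleep = 3 if Study >= 3 else -2  [with Study=5]  = 3
Recall = Sleep - 2*Score + 3  [with Sleep=3, Score=-2]  = 10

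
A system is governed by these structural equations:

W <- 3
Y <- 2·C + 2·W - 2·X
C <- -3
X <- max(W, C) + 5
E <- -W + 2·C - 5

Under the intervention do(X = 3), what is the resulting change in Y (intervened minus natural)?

Intervening sets X = 3 and removes its equation (X <- max(W, C) + 5).
Y = 2·C + 2·W - 2·X  [with C=-3, W=3, X=3]  = -6
Without intervention: X = max(W, C) + 5  [with W=3, C=-3]  = 8; Y = 2·C + 2·W - 2·X  [with C=-3, W=3, X=8]  = -16.
Change = -6 − (-16) = 10.

10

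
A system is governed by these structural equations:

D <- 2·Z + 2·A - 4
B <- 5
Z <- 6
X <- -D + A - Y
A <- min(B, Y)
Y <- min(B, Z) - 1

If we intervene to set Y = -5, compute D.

do(Y=-5) replaces the equation Y <- min(B, Z) - 1 with the constant Y = -5.
A = min(B, Y)  [with B=5, Y=-5]  = -5
D = 2·Z + 2·A - 4  [with Z=6, A=-5]  = -2

-2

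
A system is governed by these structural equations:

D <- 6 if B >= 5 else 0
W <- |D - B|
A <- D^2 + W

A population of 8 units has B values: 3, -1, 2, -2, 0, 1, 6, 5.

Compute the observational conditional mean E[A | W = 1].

13

E[A|W=1] averages over only the 3 units with W=1 (B = -1, 1, 5): A = 1, 1, 37, mean 13.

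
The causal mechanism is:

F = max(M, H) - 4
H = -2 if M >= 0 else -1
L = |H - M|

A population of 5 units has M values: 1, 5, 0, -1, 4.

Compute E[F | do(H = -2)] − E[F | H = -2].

-0.7

do(H=-2) breaks H's dependence on M. With H=-2 fixed, F across the units is -3, 1, -4, -5, 0, mean -2.2.
Conditioning on H=-2 selects the 4 unit(s) with M ∈ {1, 5, 0, 4}. Their F values: -3, 1, -4, 0. Mean = -1.5.
Difference = -2.2 − (-1.5) = -0.7.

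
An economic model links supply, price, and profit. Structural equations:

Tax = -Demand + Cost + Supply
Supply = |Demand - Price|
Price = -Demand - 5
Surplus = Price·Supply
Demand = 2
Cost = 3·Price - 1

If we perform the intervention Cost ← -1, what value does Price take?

-7

The intervention breaks the incoming arrows to Cost: Cost = 3·Price - 1 no longer applies, and Cost = -1.
Since Price is not a descendant of the intervened variable, it is unaffected.
Price = -Demand - 5  [with Demand=2]  = -7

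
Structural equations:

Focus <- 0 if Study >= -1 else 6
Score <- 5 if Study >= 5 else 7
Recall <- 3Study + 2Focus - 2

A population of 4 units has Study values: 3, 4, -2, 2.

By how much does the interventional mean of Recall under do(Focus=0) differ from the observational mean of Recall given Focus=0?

Under do(Focus=0), Focus's equation is replaced by Focus=0 for every unit. Per-unit Recall: 7, 10, -8, 4. Mean = 3.25.
E[Recall|Focus=0] averages over only the 3 units with Focus=0 (Study = 3, 4, 2): Recall = 7, 10, 4, mean 7.
Difference = 3.25 − 7 = -3.75.

-3.75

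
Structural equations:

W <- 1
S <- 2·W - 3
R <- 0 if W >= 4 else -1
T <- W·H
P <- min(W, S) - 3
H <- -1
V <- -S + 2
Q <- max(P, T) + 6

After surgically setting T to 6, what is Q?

12

The intervention breaks the incoming arrows to T: T <- W·H no longer applies, and T = 6.
S = 2·W - 3  [with W=1]  = -1
P = min(W, S) - 3  [with W=1, S=-1]  = -4
Q = max(P, T) + 6  [with P=-4, T=6]  = 12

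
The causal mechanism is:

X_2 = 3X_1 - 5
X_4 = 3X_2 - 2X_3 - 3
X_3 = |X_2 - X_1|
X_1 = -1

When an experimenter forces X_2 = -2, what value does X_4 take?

Under do(X_2=-2), the mechanism X_2 = 3X_1 - 5 is discarded; X_2 is fixed at -2.
X_3 = |X_2 - X_1|  [with X_2=-2, X_1=-1]  = 1
X_4 = 3X_2 - 2X_3 - 3  [with X_2=-2, X_3=1]  = -11

-11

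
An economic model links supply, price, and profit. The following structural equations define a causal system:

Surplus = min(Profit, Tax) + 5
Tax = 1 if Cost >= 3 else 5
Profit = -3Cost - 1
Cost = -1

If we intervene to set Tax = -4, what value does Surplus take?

1

Under do(Tax=-4), the mechanism Tax = 1 if Cost >= 3 else 5 is discarded; Tax is fixed at -4.
Profit = -3Cost - 1  [with Cost=-1]  = 2
Surplus = min(Profit, Tax) + 5  [with Profit=2, Tax=-4]  = 1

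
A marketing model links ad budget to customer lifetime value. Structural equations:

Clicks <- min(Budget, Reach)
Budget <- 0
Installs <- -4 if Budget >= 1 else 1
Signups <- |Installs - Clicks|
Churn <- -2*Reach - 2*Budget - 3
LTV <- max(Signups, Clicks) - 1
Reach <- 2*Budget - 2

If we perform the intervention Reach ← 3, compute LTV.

Under do(Reach=3), the mechanism Reach <- 2*Budget - 2 is discarded; Reach is fixed at 3.
Clicks = min(Budget, Reach)  [with Budget=0, Reach=3]  = 0
Installs = -4 if Budget >= 1 else 1  [with Budget=0]  = 1
Signups = |Installs - Clicks|  [with Installs=1, Clicks=0]  = 1
LTV = max(Signups, Clicks) - 1  [with Signups=1, Clicks=0]  = 0

0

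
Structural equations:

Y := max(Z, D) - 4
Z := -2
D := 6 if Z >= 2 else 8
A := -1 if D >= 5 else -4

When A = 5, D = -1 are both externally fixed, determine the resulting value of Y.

The joint intervention fixes A = 5, D = -1, removing each variable's own equation.
Y = max(Z, D) - 4  [with Z=-2, D=-1]  = -5

-5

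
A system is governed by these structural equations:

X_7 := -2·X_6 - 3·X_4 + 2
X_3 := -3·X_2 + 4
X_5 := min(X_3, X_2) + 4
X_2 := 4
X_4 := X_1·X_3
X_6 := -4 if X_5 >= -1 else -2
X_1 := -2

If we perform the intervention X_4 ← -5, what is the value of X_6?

-2

Under do(X_4=-5), the mechanism X_4 := X_1·X_3 is discarded; X_4 is fixed at -5.
Since X_6 is not a descendant of the intervened variable, it is unaffected.
X_3 = -3·X_2 + 4  [with X_2=4]  = -8
X_5 = min(X_3, X_2) + 4  [with X_3=-8, X_2=4]  = -4
X_6 = -4 if X_5 >= -1 else -2  [with X_5=-4]  = -2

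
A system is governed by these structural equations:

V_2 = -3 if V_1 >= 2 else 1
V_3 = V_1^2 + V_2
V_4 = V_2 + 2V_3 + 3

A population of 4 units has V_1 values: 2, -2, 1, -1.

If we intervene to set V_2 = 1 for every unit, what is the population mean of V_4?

Every unit gets V_2=1 under the intervention. V_4 values become 14, 14, 8, 8; E[V_4|do(V_2=1)] = 11.

11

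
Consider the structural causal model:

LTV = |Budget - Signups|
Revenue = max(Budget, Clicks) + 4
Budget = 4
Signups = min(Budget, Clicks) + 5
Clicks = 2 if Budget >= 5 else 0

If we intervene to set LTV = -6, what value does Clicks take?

Under do(LTV=-6), the mechanism LTV = |Budget - Signups| is discarded; LTV is fixed at -6.
No directed path runs from LTV to Clicks, so Clicks keeps its natural value.
Clicks = 2 if Budget >= 5 else 0  [with Budget=4]  = 0

0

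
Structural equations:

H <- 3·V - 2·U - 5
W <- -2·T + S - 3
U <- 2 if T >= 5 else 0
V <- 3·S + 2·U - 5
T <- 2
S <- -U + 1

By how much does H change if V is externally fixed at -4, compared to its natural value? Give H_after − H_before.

-6

Intervening sets V = -4 and removes its equation (V <- 3·S + 2·U - 5).
U = 2 if T >= 5 else 0  [with T=2]  = 0
H = 3·V - 2·U - 5  [with V=-4, U=0]  = -17
Without intervention: U = 2 if T >= 5 else 0  [with T=2]  = 0; S = -U + 1  [with U=0]  = 1; V = 3·S + 2·U - 5  [with S=1, U=0]  = -2; H = 3·V - 2·U - 5  [with V=-2, U=0]  = -11.
Change = -17 − (-11) = -6.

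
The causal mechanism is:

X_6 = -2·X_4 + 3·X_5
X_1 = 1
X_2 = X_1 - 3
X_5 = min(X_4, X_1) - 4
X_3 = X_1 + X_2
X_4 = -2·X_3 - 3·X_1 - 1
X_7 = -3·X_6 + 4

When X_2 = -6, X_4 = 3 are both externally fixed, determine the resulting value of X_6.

The joint intervention fixes X_2 = -6, X_4 = 3, removing each variable's own equation.
X_5 = min(X_4, X_1) - 4  [with X_4=3, X_1=1]  = -3
X_6 = -2·X_4 + 3·X_5  [with X_4=3, X_5=-3]  = -15

-15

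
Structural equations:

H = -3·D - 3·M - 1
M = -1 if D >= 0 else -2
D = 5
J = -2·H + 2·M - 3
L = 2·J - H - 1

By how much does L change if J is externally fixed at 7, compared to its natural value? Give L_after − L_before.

Intervening sets J = 7 and removes its equation (J = -2·H + 2·M - 3).
M = -1 if D >= 0 else -2  [with D=5]  = -1
H = -3·D - 3·M - 1  [with D=5, M=-1]  = -13
L = 2·J - H - 1  [with J=7, H=-13]  = 26
Without intervention: M = -1 if D >= 0 else -2  [with D=5]  = -1; H = -3·D - 3·M - 1  [with D=5, M=-1]  = -13; J = -2·H + 2·M - 3  [with H=-13, M=-1]  = 21; L = 2·J - H - 1  [with J=21, H=-13]  = 54.
Change = 26 − 54 = -28.

-28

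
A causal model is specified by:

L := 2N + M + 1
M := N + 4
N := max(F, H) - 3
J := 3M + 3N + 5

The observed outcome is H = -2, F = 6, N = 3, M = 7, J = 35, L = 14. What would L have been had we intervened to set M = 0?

7

Under do(M=0), the mechanism M := N + 4 is discarded; M is fixed at 0.
N = max(F, H) - 3  [with F=6, H=-2]  = 3
L = 2N + M + 1  [with N=3, M=0]  = 7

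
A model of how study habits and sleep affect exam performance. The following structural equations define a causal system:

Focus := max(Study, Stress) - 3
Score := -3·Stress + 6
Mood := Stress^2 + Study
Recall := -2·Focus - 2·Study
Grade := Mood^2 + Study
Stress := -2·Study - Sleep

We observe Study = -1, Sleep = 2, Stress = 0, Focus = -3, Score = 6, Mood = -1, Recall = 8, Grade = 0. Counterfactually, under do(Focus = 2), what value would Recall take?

The intervention breaks the incoming arrows to Focus: Focus := max(Study, Stress) - 3 no longer applies, and Focus = 2.
Recall = -2·Focus - 2·Study  [with Focus=2, Study=-1]  = -2

-2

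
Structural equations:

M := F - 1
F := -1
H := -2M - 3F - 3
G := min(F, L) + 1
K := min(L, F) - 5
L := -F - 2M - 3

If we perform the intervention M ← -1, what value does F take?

-1

Under do(M=-1), the mechanism M := F - 1 is discarded; M is fixed at -1.
F is not downstream of the intervention, so its value is determined by the original equations.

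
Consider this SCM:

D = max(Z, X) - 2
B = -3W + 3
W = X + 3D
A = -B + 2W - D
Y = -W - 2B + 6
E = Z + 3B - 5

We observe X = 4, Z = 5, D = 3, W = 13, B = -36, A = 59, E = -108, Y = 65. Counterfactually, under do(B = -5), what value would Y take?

do(B=-5) replaces the equation B = -3W + 3 with the constant B = -5.
D = max(Z, X) - 2  [with Z=5, X=4]  = 3
W = X + 3D  [with X=4, D=3]  = 13
Y = -W - 2B + 6  [with W=13, B=-5]  = 3

3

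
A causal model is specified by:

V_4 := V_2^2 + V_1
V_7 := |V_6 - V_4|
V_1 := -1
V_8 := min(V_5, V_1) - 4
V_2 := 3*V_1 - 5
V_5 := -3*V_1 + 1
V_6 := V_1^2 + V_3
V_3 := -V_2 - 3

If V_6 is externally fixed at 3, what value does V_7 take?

Intervening sets V_6 = 3 and removes its equation (V_6 := V_1^2 + V_3).
V_2 = 3*V_1 - 5  [with V_1=-1]  = -8
V_4 = V_2^2 + V_1  [with V_2=-8, V_1=-1]  = 63
V_7 = |V_6 - V_4|  [with V_6=3, V_4=63]  = 60

60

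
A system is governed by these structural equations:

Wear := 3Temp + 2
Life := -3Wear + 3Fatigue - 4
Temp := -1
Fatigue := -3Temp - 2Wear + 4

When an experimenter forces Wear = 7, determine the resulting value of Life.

-46

Under do(Wear=7), the mechanism Wear := 3Temp + 2 is discarded; Wear is fixed at 7.
Fatigue = -3Temp - 2Wear + 4  [with Temp=-1, Wear=7]  = -7
Life = -3Wear + 3Fatigue - 4  [with Wear=7, Fatigue=-7]  = -46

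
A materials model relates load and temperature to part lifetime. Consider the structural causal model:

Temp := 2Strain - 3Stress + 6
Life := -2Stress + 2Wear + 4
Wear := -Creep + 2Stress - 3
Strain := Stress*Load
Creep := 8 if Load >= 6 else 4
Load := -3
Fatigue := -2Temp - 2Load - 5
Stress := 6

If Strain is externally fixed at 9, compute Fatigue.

The intervention breaks the incoming arrows to Strain: Strain := Stress*Load no longer applies, and Strain = 9.
Temp = 2Strain - 3Stress + 6  [with Strain=9, Stress=6]  = 6
Fatigue = -2Temp - 2Load - 5  [with Temp=6, Load=-3]  = -11

-11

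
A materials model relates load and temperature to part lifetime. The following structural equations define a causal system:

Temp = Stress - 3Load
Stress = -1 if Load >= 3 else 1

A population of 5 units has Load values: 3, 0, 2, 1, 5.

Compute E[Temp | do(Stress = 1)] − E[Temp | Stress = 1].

Under do(Stress=1), Stress's equation is replaced by Stress=1 for every unit. Per-unit Temp: -8, 1, -5, -2, -14. Mean = -5.6.
Conditioning on Stress=1 selects the 3 unit(s) with Load ∈ {0, 2, 1}. Their Temp values: 1, -5, -2. Mean = -2.
Difference = -5.6 − (-2) = -3.6.

-3.6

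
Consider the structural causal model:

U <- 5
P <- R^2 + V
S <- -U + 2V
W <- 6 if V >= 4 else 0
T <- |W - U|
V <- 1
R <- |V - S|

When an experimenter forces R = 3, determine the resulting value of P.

10

Intervening sets R = 3 and removes its equation (R <- |V - S|).
P = R^2 + V  [with R=3, V=1]  = 10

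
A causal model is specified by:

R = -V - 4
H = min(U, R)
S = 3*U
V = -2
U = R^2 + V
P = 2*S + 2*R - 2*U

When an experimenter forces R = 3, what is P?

Under do(R=3), the mechanism R = -V - 4 is discarded; R is fixed at 3.
U = R^2 + V  [with R=3, V=-2]  = 7
S = 3*U  [with U=7]  = 21
P = 2*S + 2*R - 2*U  [with S=21, R=3, U=7]  = 34

34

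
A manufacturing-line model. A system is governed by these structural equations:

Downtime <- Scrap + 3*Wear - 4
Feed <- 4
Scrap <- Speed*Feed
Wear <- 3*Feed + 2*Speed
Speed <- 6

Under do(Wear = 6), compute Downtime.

38

do(Wear=6) replaces the equation Wear <- 3*Feed + 2*Speed with the constant Wear = 6.
Scrap = Speed*Feed  [with Speed=6, Feed=4]  = 24
Downtime = Scrap + 3*Wear - 4  [with Scrap=24, Wear=6]  = 38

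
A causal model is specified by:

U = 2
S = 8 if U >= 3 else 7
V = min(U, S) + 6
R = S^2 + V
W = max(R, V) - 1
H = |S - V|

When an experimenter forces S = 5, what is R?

Under do(S=5), the mechanism S = 8 if U >= 3 else 7 is discarded; S is fixed at 5.
V = min(U, S) + 6  [with U=2, S=5]  = 8
R = S^2 + V  [with S=5, V=8]  = 33

33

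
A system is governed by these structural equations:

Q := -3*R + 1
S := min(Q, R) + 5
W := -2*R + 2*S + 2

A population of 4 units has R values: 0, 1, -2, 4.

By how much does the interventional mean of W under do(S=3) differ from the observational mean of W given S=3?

-2.5

The intervention sets S=3 in all 4 units regardless of R. Recomputing W per unit gives 8, 6, 12, 0; average 6.5.
Observing S=3 restricts to units where S's equation naturally yields 3: R ∈ {1, -2}. In that subpopulation W = 6, 12, mean 9.
Difference = 6.5 − 9 = -2.5.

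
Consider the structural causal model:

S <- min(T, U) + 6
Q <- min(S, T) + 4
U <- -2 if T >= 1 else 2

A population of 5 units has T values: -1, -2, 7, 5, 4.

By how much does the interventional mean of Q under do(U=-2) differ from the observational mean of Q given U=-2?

The intervention sets U=-2 in all 5 units regardless of T. Recomputing Q per unit gives 3, 2, 8, 8, 8; average 5.8.
Observing U=-2 restricts to units where U's equation naturally yields -2: T ∈ {7, 5, 4}. In that subpopulation Q = 8, 8, 8, mean 8.
Difference = 5.8 − 8 = -2.2.

-2.2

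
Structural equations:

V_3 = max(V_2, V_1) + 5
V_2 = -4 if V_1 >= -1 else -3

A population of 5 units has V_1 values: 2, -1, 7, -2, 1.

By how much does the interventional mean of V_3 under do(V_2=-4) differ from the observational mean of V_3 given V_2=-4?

Every unit gets V_2=-4 under the intervention. V_3 values become 7, 4, 12, 3, 6; E[V_3|do(V_2=-4)] = 6.4.
Conditioning on V_2=-4 selects the 4 unit(s) with V_1 ∈ {2, -1, 7, 1}. Their V_3 values: 7, 4, 12, 6. Mean = 7.25.
Difference = 6.4 − 7.25 = -0.85.

-0.85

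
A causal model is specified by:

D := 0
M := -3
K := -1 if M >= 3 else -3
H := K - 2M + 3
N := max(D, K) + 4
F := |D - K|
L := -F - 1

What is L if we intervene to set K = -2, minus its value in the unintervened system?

1

The intervention breaks the incoming arrows to K: K := -1 if M >= 3 else -3 no longer applies, and K = -2.
F = |D - K|  [with D=0, K=-2]  = 2
L = -F - 1  [with F=2]  = -3
Without intervention: K = -1 if M >= 3 else -3  [with M=-3]  = -3; F = |D - K|  [with D=0, K=-3]  = 3; L = -F - 1  [with F=3]  = -4.
Change = -3 − (-4) = 1.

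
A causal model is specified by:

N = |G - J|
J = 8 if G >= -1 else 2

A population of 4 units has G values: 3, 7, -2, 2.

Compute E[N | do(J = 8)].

5.5

Every unit gets J=8 under the intervention. N values become 5, 1, 10, 6; E[N|do(J=8)] = 5.5.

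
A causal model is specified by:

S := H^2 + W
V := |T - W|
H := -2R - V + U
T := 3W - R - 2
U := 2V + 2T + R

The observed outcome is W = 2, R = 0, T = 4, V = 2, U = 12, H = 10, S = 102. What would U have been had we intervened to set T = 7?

do(T=7) replaces the equation T := 3W - R - 2 with the constant T = 7.
V = |T - W|  [with T=7, W=2]  = 5
U = 2V + 2T + R  [with V=5, T=7, R=0]  = 24

24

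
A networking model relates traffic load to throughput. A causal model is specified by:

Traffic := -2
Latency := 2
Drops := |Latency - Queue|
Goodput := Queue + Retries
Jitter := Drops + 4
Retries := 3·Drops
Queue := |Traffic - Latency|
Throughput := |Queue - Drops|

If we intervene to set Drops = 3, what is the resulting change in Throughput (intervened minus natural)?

The intervention breaks the incoming arrows to Drops: Drops := |Latency - Queue| no longer applies, and Drops = 3.
Queue = |Traffic - Latency|  [with Traffic=-2, Latency=2]  = 4
Throughput = |Queue - Drops|  [with Queue=4, Drops=3]  = 1
Without intervention: Queue = |Traffic - Latency|  [with Traffic=-2, Latency=2]  = 4; Drops = |Latency - Queue|  [with Latency=2, Queue=4]  = 2; Throughput = |Queue - Drops|  [with Queue=4, Drops=2]  = 2.
Change = 1 − 2 = -1.

-1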